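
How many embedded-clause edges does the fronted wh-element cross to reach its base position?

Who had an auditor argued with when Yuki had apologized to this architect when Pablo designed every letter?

"who" originates inside the matrix clause — no clause boundary is crossed.

0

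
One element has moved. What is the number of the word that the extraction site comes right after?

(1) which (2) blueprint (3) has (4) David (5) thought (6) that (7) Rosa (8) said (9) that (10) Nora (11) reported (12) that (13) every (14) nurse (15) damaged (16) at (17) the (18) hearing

The displaced element is "which blueprint" (word 2).
It is linked across 3 clause boundaries (that → that → that).
It functions as the direct object of "damaged", so the gap sits immediately after word 15 ("damaged").
Base order: David has thought that Rosa said that Nora reported that every nurse damaged which blueprint at the hearing.

15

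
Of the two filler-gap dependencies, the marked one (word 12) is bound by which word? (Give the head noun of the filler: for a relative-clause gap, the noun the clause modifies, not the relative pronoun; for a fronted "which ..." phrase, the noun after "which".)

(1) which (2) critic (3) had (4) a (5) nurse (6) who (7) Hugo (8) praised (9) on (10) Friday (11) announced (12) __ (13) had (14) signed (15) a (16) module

2

The marked gap is the subject of "signed".
Its filler is the fronted wh-phrase "which critic", at word 2.
(The other dependency links word 5 to a gap after word 8.)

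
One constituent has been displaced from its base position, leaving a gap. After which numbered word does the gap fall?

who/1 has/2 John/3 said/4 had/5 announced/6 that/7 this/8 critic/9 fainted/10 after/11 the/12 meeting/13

4

The displaced element is "who" (word 1).
It is linked across 1 clause boundary (Ø).
It functions as the subject of "announced", so the gap sits immediately after word 4 ("said").
Base order: John has said that who had announced that this critic fainted after the meeting.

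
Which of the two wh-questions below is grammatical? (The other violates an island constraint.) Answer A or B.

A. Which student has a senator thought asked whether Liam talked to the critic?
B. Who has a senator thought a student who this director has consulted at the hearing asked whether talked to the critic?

In B, the wh-phrase is extracted from inside a wh-island (introduced by "whether"), which blocks movement.
In A, the extraction path crosses only that-complement boundaries, which are transparent.
So A is grammatical.

A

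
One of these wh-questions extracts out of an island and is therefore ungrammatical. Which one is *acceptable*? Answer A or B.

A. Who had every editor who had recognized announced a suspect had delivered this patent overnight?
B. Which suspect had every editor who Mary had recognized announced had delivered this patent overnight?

B

In A, the wh-phrase is extracted from inside a complex-NP island (relative clause) (introduced by "who"), which blocks movement.
In B, the extraction path crosses only that-complement boundaries, which are transparent.
So B is grammatical.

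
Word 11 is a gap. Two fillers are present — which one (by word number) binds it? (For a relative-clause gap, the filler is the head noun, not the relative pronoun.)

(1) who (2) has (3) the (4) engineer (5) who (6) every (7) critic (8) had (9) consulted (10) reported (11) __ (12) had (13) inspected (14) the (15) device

The marked gap is the subject of "inspected".
Its filler is the fronted wh-phrase "who", at word 1.
(The other dependency links word 4 to a gap after word 9.)

1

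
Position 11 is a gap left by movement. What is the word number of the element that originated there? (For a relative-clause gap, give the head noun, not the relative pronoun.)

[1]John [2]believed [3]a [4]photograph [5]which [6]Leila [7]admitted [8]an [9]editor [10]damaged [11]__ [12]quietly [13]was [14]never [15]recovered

4

The gap at 11 is the object of "damaged", inside a relative clause.
The relative pronoun is "which" (word 5); it is bound by the head noun immediately before it.
Its filler is the head noun "photograph", at word 4.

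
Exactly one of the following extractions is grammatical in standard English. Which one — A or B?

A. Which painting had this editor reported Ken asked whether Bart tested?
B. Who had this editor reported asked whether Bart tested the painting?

B

In A, the wh-phrase is extracted from inside a wh-island (introduced by "whether"), which blocks movement.
In B, the extraction path crosses only that-complement boundaries, which are transparent.
So B is grammatical.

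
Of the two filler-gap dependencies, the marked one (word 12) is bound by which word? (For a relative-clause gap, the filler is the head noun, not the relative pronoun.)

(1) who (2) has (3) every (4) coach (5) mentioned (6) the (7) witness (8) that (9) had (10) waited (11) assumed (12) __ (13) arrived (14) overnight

1

The marked gap is the subject of "arrived".
Its filler is the fronted wh-phrase "who", at word 1.
(The other dependency links word 7 to a gap after word 8.)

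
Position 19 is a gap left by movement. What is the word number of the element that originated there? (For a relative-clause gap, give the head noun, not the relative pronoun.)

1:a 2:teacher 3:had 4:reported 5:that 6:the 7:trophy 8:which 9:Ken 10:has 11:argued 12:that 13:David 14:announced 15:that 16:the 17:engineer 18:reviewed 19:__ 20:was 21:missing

The gap at 19 is the object of "reviewed", inside a relative clause.
The relative pronoun is "which" (word 8); it is bound by the head noun immediately before it.
Its filler is the head noun "trophy", at word 7.

7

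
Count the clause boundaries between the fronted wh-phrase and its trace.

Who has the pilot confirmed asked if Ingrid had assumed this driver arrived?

1

"who" is extracted from the subject of "asked".
Boundaries crossed, outermost first: [Ø] — 1 in total.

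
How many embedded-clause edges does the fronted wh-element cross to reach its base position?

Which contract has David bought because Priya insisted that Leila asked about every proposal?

"which contract" originates inside the matrix clause — no clause boundary is crossed.

0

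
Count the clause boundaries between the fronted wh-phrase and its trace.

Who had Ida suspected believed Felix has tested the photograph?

1

"who" is extracted from the subject of "believed".
Boundaries crossed, outermost first: [Ø] — 1 in total.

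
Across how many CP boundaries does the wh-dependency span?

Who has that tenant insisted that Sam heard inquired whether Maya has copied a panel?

"who" is extracted from the subject of "inquired".
Boundaries crossed, outermost first: [that], [Ø] — 2 in total.

2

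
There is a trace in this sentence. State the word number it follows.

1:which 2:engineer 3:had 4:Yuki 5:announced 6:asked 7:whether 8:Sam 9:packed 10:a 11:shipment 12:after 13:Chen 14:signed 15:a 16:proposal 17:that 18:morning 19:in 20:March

5

The displaced element is "which engineer" (word 2).
It is linked across 1 clause boundary (Ø).
It functions as the subject of "asked", so the gap sits immediately after word 5 ("announced").
Base order: Yuki had announced which engineer asked whether Sam packed a shipment after Chen signed a proposal that morning in March.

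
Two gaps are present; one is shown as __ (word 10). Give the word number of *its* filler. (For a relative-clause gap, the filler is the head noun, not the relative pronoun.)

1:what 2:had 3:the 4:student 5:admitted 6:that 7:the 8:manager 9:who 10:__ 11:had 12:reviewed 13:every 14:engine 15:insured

The marked gap is inside the relative clause, the subject of "reviewed".
Its filler is the head noun "manager" (via "who"), at word 8.
(The other dependency links word 1 to a gap after word 15.)

8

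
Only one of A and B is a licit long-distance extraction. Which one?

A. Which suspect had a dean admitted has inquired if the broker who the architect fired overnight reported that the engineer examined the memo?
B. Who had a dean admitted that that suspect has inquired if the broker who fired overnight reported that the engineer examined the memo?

A

In B, the wh-phrase is extracted from inside a wh-island (introduced by "if"), which blocks movement.
In A, the extraction path crosses only that-complement boundaries, which are transparent.
So A is grammatical.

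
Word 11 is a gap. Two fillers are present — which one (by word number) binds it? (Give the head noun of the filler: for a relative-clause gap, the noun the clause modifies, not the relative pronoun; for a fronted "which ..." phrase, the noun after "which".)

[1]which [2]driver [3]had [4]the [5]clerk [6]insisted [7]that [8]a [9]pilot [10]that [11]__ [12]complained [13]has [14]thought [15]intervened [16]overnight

9

The marked gap is inside the relative clause, the subject of "complained".
Its filler is the head noun "pilot" (via "that"), at word 9.
(The other dependency links word 2 to a gap after word 14.)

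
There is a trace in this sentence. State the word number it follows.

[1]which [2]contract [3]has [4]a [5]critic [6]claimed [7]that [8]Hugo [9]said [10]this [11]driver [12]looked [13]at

13

The displaced element is "which contract" (word 2).
It is linked across 2 clause boundaries (that → Ø).
It functions as the object of the preposition "at" of "looked", so the gap sits immediately after word 13 ("at").
Base order: A critic has claimed that Hugo said this driver looked at which contract.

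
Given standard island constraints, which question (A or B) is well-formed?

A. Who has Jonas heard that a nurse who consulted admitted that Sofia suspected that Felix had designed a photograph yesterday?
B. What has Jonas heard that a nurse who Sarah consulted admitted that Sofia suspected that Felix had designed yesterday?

In A, the wh-phrase is extracted from inside a complex-NP island (relative clause) (introduced by "who"), which blocks movement.
In B, the extraction path crosses only that-complement boundaries, which are transparent.
So B is grammatical.

B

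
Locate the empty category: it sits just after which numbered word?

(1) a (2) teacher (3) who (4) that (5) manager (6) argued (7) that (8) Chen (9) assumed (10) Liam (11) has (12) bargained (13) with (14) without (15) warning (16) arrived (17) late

The displaced element is "a teacher" (word 2).
It is linked across 2 clause boundaries (that → Ø).
It functions as the object of the preposition "with" of "bargained", so the gap sits immediately after word 13 ("with").
Base order: That manager argued that Chen assumed Liam has bargained with a teacher without warning.

13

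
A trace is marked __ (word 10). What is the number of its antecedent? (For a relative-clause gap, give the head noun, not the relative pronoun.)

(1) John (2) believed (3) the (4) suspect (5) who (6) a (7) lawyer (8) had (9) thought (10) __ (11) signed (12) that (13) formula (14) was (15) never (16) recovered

The gap at 10 is the subject of "signed", inside a relative clause.
The relative pronoun is "who" (word 5); it is bound by the head noun immediately before it.
Its filler is the head noun "suspect", at word 4.

4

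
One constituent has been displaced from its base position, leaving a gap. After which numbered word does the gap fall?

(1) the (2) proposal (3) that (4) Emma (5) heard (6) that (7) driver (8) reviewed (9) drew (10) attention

8

The displaced element is "the proposal" (word 2).
It is linked across 1 clause boundary (Ø).
It functions as the direct object of "reviewed", so the gap sits immediately after word 8 ("reviewed").
Base order: Emma heard that driver reviewed the proposal.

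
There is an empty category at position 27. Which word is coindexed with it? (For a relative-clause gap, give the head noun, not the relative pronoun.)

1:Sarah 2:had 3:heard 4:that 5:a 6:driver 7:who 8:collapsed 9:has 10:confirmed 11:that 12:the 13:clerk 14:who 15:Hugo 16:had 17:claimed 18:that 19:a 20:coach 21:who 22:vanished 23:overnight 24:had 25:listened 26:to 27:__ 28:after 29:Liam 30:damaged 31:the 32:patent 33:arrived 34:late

13

The gap at 27 is the prepositional object of "listened", inside a relative clause.
The relative pronoun is "who" (word 14); it is bound by the head noun immediately before it.
Its filler is the head noun "clerk", at word 13.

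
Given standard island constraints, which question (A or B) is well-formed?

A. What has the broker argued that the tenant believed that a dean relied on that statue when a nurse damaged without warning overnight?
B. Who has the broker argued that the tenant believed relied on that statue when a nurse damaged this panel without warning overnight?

B

In A, the wh-phrase is extracted from inside an adjunct island (introduced by "when"), which blocks movement.
In B, the extraction path crosses only that-complement boundaries, which are transparent.
So B is grammatical.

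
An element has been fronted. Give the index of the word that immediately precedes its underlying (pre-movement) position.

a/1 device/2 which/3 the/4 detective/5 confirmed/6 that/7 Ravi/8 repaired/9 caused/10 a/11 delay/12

9

The displaced element is "a device" (word 2).
It is linked across 1 clause boundary (that).
It functions as the direct object of "repaired", so the gap sits immediately after word 9 ("repaired").
Base order: The detective confirmed that Ravi repaired a device.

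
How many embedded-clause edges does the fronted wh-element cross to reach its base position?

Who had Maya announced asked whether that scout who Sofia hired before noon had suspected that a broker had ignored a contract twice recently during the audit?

1

"who" is extracted from the subject of "asked".
Boundaries crossed, outermost first: [Ø] — 1 in total.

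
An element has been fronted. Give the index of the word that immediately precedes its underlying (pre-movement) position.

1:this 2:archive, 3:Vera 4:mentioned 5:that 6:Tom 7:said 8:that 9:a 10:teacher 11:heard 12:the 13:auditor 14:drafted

The displaced element is "this archive" (word 2).
It is linked across 3 clause boundaries (that → that → Ø).
It functions as the direct object of "drafted", so the gap sits immediately after word 14 ("drafted").
Base order: Vera mentioned that Tom said that a teacher heard the auditor drafted this archive.

14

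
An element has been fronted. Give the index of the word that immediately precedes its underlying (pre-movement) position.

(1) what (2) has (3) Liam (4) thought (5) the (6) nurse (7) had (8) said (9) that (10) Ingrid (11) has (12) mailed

The displaced element is "what" (word 1).
It is linked across 2 clause boundaries (Ø → that).
It functions as the direct object of "mailed", so the gap sits immediately after word 12 ("mailed").
Base order: Liam has thought the nurse had said that Ingrid has mailed what.

12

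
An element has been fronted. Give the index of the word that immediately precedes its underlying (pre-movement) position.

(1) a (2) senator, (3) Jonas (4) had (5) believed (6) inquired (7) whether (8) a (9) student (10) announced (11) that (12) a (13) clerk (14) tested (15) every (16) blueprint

The displaced element is "a senator" (word 2).
It is linked across 1 clause boundary (Ø).
It functions as the subject of "inquired", so the gap sits immediately after word 5 ("believed").
Base order: Jonas had believed that a senator inquired whether a student announced that a clerk tested every blueprint.

5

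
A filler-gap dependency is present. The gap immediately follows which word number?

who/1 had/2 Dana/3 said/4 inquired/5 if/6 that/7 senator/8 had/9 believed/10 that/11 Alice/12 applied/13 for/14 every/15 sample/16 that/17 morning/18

The displaced element is "who" (word 1).
It is linked across 1 clause boundary (Ø).
It functions as the subject of "inquired", so the gap sits immediately after word 4 ("said").
Base order: Dana had said that who inquired if that senator had believed that Alice applied for every sample that morning.

4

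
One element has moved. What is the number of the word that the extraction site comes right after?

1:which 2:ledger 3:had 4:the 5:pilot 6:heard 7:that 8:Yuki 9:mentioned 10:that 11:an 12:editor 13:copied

13

The displaced element is "which ledger" (word 2).
It is linked across 2 clause boundaries (that → that).
It functions as the direct object of "copied", so the gap sits immediately after word 13 ("copied").
Base order: The pilot had heard that Yuki mentioned that an editor copied which ledger.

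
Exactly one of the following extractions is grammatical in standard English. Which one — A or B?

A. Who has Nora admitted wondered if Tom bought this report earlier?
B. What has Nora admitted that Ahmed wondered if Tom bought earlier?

A

In B, the wh-phrase is extracted from inside a wh-island (introduced by "if"), which blocks movement.
In A, the extraction path crosses only that-complement boundaries, which are transparent.
So A is grammatical.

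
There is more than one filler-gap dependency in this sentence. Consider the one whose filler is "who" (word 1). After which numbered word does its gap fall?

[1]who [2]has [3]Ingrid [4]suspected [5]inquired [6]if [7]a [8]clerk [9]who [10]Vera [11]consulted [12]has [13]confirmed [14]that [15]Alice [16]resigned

4

The displaced element is "who" (word 1).
It is linked across 1 clause boundary (Ø).
It functions as the subject of "inquired", so the gap sits immediately after word 4 ("suspected").
Base order: Ingrid has suspected that who inquired if a clerk who Vera consulted has confirmed that Alice resigned.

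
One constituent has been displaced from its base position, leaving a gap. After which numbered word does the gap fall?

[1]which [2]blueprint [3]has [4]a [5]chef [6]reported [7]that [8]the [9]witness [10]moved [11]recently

The displaced element is "which blueprint" (word 2).
It is linked across 1 clause boundary (that).
It functions as the direct object of "moved", so the gap sits immediately after word 10 ("moved").
Base order: A chef has reported that the witness moved which blueprint recently.

10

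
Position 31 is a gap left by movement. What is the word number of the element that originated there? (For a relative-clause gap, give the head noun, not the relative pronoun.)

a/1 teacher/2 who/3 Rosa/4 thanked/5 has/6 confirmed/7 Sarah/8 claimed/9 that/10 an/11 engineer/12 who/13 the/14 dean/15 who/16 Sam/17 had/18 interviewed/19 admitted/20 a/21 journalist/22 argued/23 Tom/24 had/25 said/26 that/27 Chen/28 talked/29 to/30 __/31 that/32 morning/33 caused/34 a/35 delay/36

The gap at 31 is the prepositional object of "talked", inside a relative clause.
The relative pronoun is "who" (word 13); it is bound by the head noun immediately before it.
Its filler is the head noun "engineer", at word 12.

12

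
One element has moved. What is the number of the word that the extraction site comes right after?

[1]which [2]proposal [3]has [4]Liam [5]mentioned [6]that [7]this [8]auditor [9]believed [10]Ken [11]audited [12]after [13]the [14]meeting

The displaced element is "which proposal" (word 2).
It is linked across 2 clause boundaries (that → Ø).
It functions as the direct object of "audited", so the gap sits immediately after word 11 ("audited").
Base order: Liam has mentioned that this auditor believed Ken audited which proposal after the meeting.

11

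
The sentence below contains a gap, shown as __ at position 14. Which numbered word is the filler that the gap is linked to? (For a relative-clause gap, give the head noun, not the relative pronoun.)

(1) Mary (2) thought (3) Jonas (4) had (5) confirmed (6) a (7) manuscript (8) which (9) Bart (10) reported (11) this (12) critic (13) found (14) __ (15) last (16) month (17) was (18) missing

7

The gap at 14 is the object of "found", inside a relative clause.
The relative pronoun is "which" (word 8); it is bound by the head noun immediately before it.
Its filler is the head noun "manuscript", at word 7.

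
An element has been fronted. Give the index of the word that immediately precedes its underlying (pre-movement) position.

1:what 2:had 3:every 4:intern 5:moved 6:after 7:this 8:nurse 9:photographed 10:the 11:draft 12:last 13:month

5

The displaced element is "what" (word 1).
It functions as the direct object of "moved", so the gap sits immediately after word 5 ("moved").
Base order: Every intern had moved what after this nurse photographed the draft last month.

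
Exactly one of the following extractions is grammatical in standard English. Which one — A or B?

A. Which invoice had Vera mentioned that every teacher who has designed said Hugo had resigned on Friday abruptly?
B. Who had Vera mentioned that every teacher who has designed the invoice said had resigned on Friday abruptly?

B

In A, the wh-phrase is extracted from inside a complex-NP island (relative clause) (introduced by "who"), which blocks movement.
In B, the extraction path crosses only that-complement boundaries, which are transparent.
So B is grammatical.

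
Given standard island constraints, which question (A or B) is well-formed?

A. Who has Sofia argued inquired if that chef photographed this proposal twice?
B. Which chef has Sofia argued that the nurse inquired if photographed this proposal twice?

A

In B, the wh-phrase is extracted from inside a wh-island (introduced by "if"), which blocks movement.
In A, the extraction path crosses only that-complement boundaries, which are transparent.
So A is grammatical.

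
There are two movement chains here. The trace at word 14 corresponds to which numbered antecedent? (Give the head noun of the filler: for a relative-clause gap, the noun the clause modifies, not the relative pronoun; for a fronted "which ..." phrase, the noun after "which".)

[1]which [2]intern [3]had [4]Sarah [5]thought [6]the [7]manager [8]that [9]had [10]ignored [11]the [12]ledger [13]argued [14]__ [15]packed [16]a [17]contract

2

The marked gap is the subject of "packed".
Its filler is the fronted wh-phrase "which intern", at word 2.
(The other dependency links word 7 to a gap after word 8.)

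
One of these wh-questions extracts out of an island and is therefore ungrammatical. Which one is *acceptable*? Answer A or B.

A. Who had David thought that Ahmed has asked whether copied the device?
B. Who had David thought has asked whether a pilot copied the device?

B

In A, the wh-phrase is extracted from inside a wh-island (introduced by "whether"), which blocks movement.
In B, the extraction path crosses only that-complement boundaries, which are transparent.
So B is grammatical.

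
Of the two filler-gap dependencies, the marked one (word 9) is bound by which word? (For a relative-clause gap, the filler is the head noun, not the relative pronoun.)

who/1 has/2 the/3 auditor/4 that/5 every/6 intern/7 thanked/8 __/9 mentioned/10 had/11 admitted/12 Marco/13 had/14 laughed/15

4

The marked gap is inside the relative clause, the direct object of "thanked".
Its filler is the head noun "auditor" (via "that"), at word 4.
(The other dependency links word 1 to a gap after word 10.)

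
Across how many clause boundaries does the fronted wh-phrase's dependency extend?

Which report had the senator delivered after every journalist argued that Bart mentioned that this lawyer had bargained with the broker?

0

"which report" originates inside the matrix clause — no clause boundary is crossed.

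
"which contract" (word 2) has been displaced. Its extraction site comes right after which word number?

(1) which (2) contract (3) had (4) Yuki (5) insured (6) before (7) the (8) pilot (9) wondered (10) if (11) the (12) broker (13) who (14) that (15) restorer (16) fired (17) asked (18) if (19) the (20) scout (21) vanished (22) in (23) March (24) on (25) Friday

5

The displaced element is "which contract" (word 2).
It functions as the direct object of "insured", so the gap sits immediately after word 5 ("insured").
Base order: Yuki had insured which contract before the pilot wondered if the broker who that restorer fired asked if the scout vanished in March on Friday.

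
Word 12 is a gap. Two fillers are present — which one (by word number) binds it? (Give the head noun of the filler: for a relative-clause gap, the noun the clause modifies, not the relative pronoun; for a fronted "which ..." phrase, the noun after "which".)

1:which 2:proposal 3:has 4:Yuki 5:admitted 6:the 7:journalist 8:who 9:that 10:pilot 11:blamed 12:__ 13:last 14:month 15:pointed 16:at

7

The marked gap is inside the relative clause, the direct object of "blamed".
Its filler is the head noun "journalist" (via "who"), at word 7.
(The other dependency links word 2 to a gap after word 16.)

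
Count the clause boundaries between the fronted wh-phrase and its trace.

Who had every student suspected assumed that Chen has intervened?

"who" is extracted from the subject of "assumed".
Boundaries crossed, outermost first: [Ø] — 1 in total.

1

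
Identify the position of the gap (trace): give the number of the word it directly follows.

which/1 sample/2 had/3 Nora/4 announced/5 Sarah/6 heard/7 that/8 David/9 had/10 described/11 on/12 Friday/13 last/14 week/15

11

The displaced element is "which sample" (word 2).
It is linked across 2 clause boundaries (Ø → that).
It functions as the direct object of "described", so the gap sits immediately after word 11 ("described").
Base order: Nora had announced Sarah heard that David had described which sample on Friday last week.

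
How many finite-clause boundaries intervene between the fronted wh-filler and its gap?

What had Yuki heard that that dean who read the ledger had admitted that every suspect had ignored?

2

"what" is extracted from the object of "ignored".
Boundaries crossed, outermost first: [that], [that] — 2 in total.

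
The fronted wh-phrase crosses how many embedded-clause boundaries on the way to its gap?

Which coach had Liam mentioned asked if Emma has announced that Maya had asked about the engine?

"which coach" is extracted from the subject of "asked".
Boundaries crossed, outermost first: [Ø] — 1 in total.

1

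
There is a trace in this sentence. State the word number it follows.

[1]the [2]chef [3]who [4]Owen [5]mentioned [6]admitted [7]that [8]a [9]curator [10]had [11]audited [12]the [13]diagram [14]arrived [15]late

5

The displaced element is "the chef" (word 2).
It is linked across 1 clause boundary (Ø).
It functions as the subject of "admitted", so the gap sits immediately after word 5 ("mentioned").
Base order: Owen mentioned the chef admitted that a curator had audited the diagram.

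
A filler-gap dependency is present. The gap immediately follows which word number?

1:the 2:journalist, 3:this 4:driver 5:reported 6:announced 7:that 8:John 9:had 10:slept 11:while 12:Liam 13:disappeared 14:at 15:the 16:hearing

The displaced element is "the journalist" (word 2).
It is linked across 1 clause boundary (Ø).
It functions as the subject of "announced", so the gap sits immediately after word 5 ("reported").
Base order: This driver reported the journalist announced that John had slept while Liam disappeared at the hearing.

5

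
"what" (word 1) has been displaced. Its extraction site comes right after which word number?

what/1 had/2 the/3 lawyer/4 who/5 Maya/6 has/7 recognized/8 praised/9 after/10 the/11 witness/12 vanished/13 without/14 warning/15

The displaced element is "what" (word 1).
It functions as the direct object of "praised", so the gap sits immediately after word 9 ("praised").
Base order: The lawyer who Maya has recognized had praised what after the witness vanished without warning.

9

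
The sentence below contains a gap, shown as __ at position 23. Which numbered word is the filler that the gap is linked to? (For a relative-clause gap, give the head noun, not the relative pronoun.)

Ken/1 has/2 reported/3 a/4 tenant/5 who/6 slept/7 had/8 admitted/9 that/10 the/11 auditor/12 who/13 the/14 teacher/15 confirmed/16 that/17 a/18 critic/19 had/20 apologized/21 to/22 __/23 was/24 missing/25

12

The gap at 23 is the prepositional object of "apologized", inside a relative clause.
The relative pronoun is "who" (word 13); it is bound by the head noun immediately before it.
Its filler is the head noun "auditor", at word 12.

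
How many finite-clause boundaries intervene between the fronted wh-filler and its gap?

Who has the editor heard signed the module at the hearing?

1

"who" is extracted from the subject of "signed".
Boundaries crossed, outermost first: [Ø] — 1 in total.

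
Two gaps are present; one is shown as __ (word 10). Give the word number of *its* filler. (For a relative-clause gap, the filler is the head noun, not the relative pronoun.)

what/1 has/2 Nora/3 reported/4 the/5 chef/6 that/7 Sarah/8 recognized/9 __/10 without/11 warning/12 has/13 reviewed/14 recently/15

The marked gap is inside the relative clause, the direct object of "recognized".
Its filler is the head noun "chef" (via "that"), at word 6.
(The other dependency links word 1 to a gap after word 14.)

6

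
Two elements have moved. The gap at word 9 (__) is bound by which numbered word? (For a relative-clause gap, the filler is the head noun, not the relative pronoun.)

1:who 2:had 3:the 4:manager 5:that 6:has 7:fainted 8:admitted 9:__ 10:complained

1

The marked gap is the subject of "complained".
Its filler is the fronted wh-phrase "who", at word 1.
(The other dependency links word 4 to a gap after word 5.)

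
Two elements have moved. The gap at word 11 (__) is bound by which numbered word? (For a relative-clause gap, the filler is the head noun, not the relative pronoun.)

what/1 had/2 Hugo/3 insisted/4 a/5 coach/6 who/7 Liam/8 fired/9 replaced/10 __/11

The marked gap is the direct object of "replaced".
Its filler is the fronted wh-phrase "what", at word 1.
(The other dependency links word 6 to a gap after word 9.)

1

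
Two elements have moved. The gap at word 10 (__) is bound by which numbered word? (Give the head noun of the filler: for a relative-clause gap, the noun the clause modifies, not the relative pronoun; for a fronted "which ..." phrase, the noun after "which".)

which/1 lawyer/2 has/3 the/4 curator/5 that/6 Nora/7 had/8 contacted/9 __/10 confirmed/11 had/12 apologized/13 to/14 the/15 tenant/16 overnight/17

The marked gap is inside the relative clause, the direct object of "contacted".
Its filler is the head noun "curator" (via "that"), at word 5.
(The other dependency links word 2 to a gap after word 11.)

5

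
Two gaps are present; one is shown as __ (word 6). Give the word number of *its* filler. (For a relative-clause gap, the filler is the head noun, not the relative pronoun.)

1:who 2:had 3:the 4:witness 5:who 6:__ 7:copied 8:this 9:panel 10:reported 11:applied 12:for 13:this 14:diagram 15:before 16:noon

4

The marked gap is inside the relative clause, the subject of "copied".
Its filler is the head noun "witness" (via "who"), at word 4.
(The other dependency links word 1 to a gap after word 10.)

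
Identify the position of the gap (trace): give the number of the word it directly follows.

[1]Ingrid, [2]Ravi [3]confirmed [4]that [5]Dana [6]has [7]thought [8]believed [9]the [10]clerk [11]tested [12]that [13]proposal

The displaced element is "Ingrid" (word 1).
It is linked across 2 clause boundaries (that → Ø).
It functions as the subject of "believed", so the gap sits immediately after word 7 ("thought").
Base order: Ravi confirmed that Dana has thought Ingrid believed the clerk tested that proposal.

7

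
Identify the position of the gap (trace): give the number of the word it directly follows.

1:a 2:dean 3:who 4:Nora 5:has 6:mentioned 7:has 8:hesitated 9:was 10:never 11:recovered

6

The displaced element is "a dean" (word 2).
It is linked across 1 clause boundary (Ø).
It functions as the subject of "hesitated", so the gap sits immediately after word 6 ("mentioned").
Base order: Nora has mentioned that a dean has hesitated.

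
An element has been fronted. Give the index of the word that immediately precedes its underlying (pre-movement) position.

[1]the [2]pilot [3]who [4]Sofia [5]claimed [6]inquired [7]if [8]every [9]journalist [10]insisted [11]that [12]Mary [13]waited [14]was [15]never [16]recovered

5

The displaced element is "the pilot" (word 2).
It is linked across 1 clause boundary (Ø).
It functions as the subject of "inquired", so the gap sits immediately after word 5 ("claimed").
Base order: Sofia claimed that the pilot inquired if every journalist insisted that Mary waited.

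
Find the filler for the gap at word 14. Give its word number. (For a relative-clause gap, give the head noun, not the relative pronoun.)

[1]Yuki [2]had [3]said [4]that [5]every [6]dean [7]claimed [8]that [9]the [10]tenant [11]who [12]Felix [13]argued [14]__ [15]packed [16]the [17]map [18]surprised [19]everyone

The gap at 14 is the subject of "packed", inside a relative clause.
The relative pronoun is "who" (word 11); it is bound by the head noun immediately before it.
Its filler is the head noun "tenant", at word 10.

10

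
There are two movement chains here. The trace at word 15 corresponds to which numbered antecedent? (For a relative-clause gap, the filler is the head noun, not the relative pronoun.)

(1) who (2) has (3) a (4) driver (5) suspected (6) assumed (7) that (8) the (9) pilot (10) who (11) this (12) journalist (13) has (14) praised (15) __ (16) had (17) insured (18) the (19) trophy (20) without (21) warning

The marked gap is inside the relative clause, the direct object of "praised".
Its filler is the head noun "pilot" (via "who"), at word 9.
(The other dependency links word 1 to a gap after word 5.)

9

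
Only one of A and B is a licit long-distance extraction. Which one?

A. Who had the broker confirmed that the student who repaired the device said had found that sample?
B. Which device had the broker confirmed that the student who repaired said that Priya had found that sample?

A

In B, the wh-phrase is extracted from inside a complex-NP island (relative clause) (introduced by "who"), which blocks movement.
In A, the extraction path crosses only that-complement boundaries, which are transparent.
So A is grammatical.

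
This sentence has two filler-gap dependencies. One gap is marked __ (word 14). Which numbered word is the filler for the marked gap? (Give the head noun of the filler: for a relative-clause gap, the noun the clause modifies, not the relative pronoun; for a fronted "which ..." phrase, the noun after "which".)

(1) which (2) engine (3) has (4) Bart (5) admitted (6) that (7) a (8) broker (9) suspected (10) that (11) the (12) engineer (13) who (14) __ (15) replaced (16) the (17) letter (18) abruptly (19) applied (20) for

12

The marked gap is inside the relative clause, the subject of "replaced".
Its filler is the head noun "engineer" (via "who"), at word 12.
(The other dependency links word 2 to a gap after word 20.)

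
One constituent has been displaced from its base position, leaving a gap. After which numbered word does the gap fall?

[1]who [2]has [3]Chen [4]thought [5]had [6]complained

The displaced element is "who" (word 1).
It is linked across 1 clause boundary (Ø).
It functions as the subject of "complained", so the gap sits immediately after word 4 ("thought").
Base order: Chen has thought who had complained.

4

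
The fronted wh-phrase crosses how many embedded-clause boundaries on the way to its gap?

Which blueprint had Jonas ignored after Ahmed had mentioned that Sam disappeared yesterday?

0

"which blueprint" originates inside the matrix clause — no clause boundary is crossed.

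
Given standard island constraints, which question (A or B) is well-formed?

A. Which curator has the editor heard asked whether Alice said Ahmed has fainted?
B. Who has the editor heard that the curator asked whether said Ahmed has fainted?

In B, the wh-phrase is extracted from inside a wh-island (introduced by "whether"), which blocks movement.
In A, the extraction path crosses only that-complement boundaries, which are transparent.
So A is grammatical.

A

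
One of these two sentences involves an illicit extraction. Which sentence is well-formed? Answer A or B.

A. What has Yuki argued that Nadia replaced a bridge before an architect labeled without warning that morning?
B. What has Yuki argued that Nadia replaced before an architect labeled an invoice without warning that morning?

In A, the wh-phrase is extracted from inside an adjunct island (introduced by "before"), which blocks movement.
In B, the extraction path crosses only that-complement boundaries, which are transparent.
So B is grammatical.

B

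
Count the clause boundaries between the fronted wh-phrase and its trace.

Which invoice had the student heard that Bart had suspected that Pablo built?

"which invoice" is extracted from the object of "built".
Boundaries crossed, outermost first: [that], [that] — 2 in total.

2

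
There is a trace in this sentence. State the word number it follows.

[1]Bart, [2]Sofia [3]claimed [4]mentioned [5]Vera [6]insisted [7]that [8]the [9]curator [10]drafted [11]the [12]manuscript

3

The displaced element is "Bart" (word 1).
It is linked across 1 clause boundary (Ø).
It functions as the subject of "mentioned", so the gap sits immediately after word 3 ("claimed").
Base order: Sofia claimed that Bart mentioned Vera insisted that the curator drafted the manuscript.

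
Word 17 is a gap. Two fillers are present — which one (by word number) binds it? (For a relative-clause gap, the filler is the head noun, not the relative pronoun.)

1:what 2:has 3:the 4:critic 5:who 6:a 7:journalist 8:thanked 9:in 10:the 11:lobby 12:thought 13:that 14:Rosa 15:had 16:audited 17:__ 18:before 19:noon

1

The marked gap is the direct object of "audited".
Its filler is the fronted wh-phrase "what", at word 1.
(The other dependency links word 4 to a gap after word 8.)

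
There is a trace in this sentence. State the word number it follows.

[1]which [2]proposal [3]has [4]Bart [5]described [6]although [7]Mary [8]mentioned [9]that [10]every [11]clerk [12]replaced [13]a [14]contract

The displaced element is "which proposal" (word 2).
It functions as the direct object of "described", so the gap sits immediately after word 5 ("described").
Base order: Bart has described which proposal although Mary mentioned that every clerk replaced a contract.

5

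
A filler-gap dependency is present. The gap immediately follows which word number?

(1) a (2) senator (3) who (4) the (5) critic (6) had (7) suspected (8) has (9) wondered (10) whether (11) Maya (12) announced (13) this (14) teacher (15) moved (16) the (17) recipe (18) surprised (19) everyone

7

The displaced element is "a senator" (word 2).
It is linked across 1 clause boundary (Ø).
It functions as the subject of "wondered", so the gap sits immediately after word 7 ("suspected").
Base order: The critic had suspected that a senator has wondered whether Maya announced this teacher moved the recipe.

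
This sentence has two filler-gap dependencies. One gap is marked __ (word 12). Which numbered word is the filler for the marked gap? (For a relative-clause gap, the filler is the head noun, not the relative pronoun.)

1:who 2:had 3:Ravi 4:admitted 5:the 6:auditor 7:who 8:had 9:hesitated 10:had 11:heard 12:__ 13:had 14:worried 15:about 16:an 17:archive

The marked gap is the subject of "worried".
Its filler is the fronted wh-phrase "who", at word 1.
(The other dependency links word 6 to a gap after word 7.)

1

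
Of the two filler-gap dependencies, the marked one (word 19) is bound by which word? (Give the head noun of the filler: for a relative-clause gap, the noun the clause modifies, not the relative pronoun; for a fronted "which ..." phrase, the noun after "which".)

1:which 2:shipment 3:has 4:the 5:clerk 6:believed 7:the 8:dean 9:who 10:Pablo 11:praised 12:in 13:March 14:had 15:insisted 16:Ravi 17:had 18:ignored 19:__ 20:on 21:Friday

The marked gap is the direct object of "ignored".
Its filler is the fronted wh-phrase "which shipment", at word 2.
(The other dependency links word 8 to a gap after word 11.)

2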